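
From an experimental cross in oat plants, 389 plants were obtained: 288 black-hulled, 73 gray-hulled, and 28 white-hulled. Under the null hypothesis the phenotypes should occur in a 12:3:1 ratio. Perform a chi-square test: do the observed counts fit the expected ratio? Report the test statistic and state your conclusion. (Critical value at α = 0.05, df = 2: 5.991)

Under the 12:3:1 hypothesis (Σ ratio = 16, N = 389):
  black-hulled: 389 × 12/16 = 291.75
  gray-hulled: 389 × 3/16 = 72.9375
  white-hulled: 389 × 1/16 = 24.3125
χ² = Σ (O − E)² / E
  black-hulled: (288 − 291.75)² / 291.75 = 0.0482
  gray-hulled: (73 − 72.9375)² / 72.9375 = 0.0001
  white-hulled: (28 − 24.3125)² / 24.3125 = 0.5593
χ² = 0.0482 + 0.0001 + 0.5593 = 0.6076 ≈ 0.608
Degrees of freedom = 3 − 1 = 2; critical value at α = 0.05 is 5.991.
Since 0.608 < 5.991, we fail to reject the null hypothesis — the data are consistent with the 12:3:1 ratio.

0.608; consistent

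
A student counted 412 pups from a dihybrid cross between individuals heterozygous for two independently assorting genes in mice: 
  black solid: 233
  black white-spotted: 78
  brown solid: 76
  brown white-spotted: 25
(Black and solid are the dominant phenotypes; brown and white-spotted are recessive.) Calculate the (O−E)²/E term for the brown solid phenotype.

A dihybrid F₂ with independent assortment and complete dominance at both loci gives a 9:3:3:1 phenotypic ratio.
Under the 9:3:3:1 hypothesis (Σ ratio = 16, N = 412):
  black solid: 412 × 9/16 = 231.75
  black white-spotted: 412 × 3/16 = 77.25
  brown solid: 412 × 3/16 = 77.25
  brown white-spotted: 412 × 1/16 = 25.75
Contribution of brown solid: (76 − 77.25)² / 77.25 = 0.0202

0.020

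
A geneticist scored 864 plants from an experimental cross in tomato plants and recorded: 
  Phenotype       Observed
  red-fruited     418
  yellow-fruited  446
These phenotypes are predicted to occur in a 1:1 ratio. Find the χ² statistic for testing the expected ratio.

Expected counts for N = 864 under a 1:1 ratio (total parts = 2):
  red-fruited: 864 × 1/2 = 432
  yellow-fruited: 864 × 1/2 = 432
χ² = Σ (O − E)² / E
  red-fruited: (418 − 432)² / 432 = 0.4537
  yellow-fruited: (446 − 432)² / 432 = 0.4537
χ² = 0.4537 + 0.4537 = 0.9074 ≈ 0.907

0.907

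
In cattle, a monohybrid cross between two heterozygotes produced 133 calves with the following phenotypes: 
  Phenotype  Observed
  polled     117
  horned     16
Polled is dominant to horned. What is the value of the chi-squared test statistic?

For a monohybrid cross between heterozygotes with complete dominance, the expected phenotypic ratio is 3:1.
The 3:1 ratio has 4 parts, so with N = 133 the expected counts are:
  polled: 133 × 3/4 = 99.75
  horned: 133 × 1/4 = 33.25
χ² = Σ (O − E)² / E
  polled: (117 − 99.75)² / 99.75 = 2.9831
  horned: (16 − 33.25)² / 33.25 = 8.9492
χ² = 2.9831 + 8.9492 = 11.9323 ≈ 11.932

11.932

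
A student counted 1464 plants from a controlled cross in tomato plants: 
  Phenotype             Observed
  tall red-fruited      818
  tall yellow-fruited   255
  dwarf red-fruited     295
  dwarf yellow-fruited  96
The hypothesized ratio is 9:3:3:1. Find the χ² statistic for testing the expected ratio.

Expected counts for N = 1464 under a 9:3:3:1 ratio (total parts = 16):
  tall red-fruited: 1464 × 9/16 = 823.5
  tall yellow-fruited: 1464 × 3/16 = 274.5
  dwarf red-fruited: 1464 × 3/16 = 274.5
  dwarf yellow-fruited: 1464 × 1/16 = 91.5
χ² = Σ (O − E)² / E
  tall red-fruited: (818 − 823.5)² / 823.5 = 0.0367
  tall yellow-fruited: (255 − 274.5)² / 274.5 = 1.3852
  dwarf red-fruited: (295 − 274.5)² / 274.5 = 1.5310
  dwarf yellow-fruited: (96 − 91.5)² / 91.5 = 0.2213
χ² = 0.0367 + 1.3852 + 1.5310 + 0.2213 = 3.1742 ≈ 3.174

3.174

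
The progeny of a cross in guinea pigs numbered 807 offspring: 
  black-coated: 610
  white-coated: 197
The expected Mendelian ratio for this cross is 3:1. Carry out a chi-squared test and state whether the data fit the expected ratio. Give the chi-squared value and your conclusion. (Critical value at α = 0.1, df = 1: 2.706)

The 3:1 ratio has 4 parts, so with N = 807 the expected counts are:
  black-coated: 807 × 3/4 = 605.25
  white-coated: 807 × 1/4 = 201.75
χ² = Σ (O − E)² / E
  black-coated: (610 − 605.25)² / 605.25 = 0.0373
  white-coated: (197 − 201.75)² / 201.75 = 0.1118
χ² = 0.0373 + 0.1118 = 0.1491 ≈ 0.149
Degrees of freedom = 2 − 1 = 1; critical value at α = 0.1 is 2.706.
Since 0.149 < 2.706, we fail to reject the null hypothesis — the data are consistent with the 3:1 ratio.

0.149; consistent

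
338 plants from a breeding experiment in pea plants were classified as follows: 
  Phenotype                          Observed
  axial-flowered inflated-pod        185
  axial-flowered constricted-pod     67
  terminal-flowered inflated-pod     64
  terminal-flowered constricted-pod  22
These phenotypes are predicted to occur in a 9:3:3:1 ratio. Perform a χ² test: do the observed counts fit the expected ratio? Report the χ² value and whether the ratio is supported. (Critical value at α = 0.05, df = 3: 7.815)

0.388; consistent

The 9:3:3:1 ratio has 16 parts, so with N = 338 the expected counts are:
  axial-flowered inflated-pod: 338 × 9/16 = 190.125
  axial-flowered constricted-pod: 338 × 3/16 = 63.375
  terminal-flowered inflated-pod: 338 × 3/16 = 63.375
  terminal-flowered constricted-pod: 338 × 1/16 = 21.125
χ² = Σ (O − E)² / E
  axial-flowered inflated-pod: (185 − 190.125)² / 190.125 = 0.1381
  axial-flowered constricted-pod: (67 − 63.375)² / 63.375 = 0.2073
  terminal-flowered inflated-pod: (64 − 63.375)² / 63.375 = 0.0062
  terminal-flowered constricted-pod: (22 − 21.125)² / 21.125 = 0.0362
χ² = 0.1381 + 0.2073 + 0.0062 + 0.0362 = 0.3878 ≈ 0.388
Degrees of freedom = 4 − 1 = 3; critical value at α = 0.05 is 7.815.
Since 0.388 < 7.815, we fail to reject the null hypothesis — the data are consistent with the 9:3:3:1 ratio.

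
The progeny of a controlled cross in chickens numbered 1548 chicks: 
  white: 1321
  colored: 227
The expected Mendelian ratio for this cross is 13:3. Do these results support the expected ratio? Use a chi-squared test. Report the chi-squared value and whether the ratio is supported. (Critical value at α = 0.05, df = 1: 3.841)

Under the 13:3 hypothesis (Σ ratio = 16, N = 1548):
  white: 1548 × 13/16 = 1257.75
  colored: 1548 × 3/16 = 290.25
χ² = Σ (O − E)² / E
  white: (1321 − 1257.75)² / 1257.75 = 3.1807
  colored: (227 − 290.25)² / 290.25 = 13.7832
χ² = 3.1807 + 13.7832 = 16.9639 ≈ 16.964
Degrees of freedom = 2 − 1 = 1; critical value at α = 0.05 is 3.841.
Since 16.964 > 3.841, we reject the null hypothesis — the data do not fit the 13:3 ratio.

16.964; not consistent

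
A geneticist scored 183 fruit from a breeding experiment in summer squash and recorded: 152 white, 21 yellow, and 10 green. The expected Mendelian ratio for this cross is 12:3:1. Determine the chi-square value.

Under the 12:3:1 hypothesis (Σ ratio = 16, N = 183):
  white: 183 × 12/16 = 137.25
  yellow: 183 × 3/16 = 34.3125
  green: 183 × 1/16 = 11.4375
χ² = Σ (O − E)² / E
  white: (152 − 137.25)² / 137.25 = 1.5852
  yellow: (21 − 34.3125)² / 34.3125 = 5.1650
  green: (10 − 11.4375)² / 11.4375 = 0.1807
χ² = 1.5852 + 5.1650 + 0.1807 = 6.9309 ≈ 6.931

6.931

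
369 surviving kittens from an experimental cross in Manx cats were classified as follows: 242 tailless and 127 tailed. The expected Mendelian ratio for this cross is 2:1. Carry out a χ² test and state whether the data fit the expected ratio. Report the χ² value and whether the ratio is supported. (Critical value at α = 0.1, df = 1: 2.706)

0.195; consistent

Under the 2:1 hypothesis (Σ ratio = 3, N = 369):
  tailless: 369 × 2/3 = 246
  tailed: 369 × 1/3 = 123
χ² = Σ (O − E)² / E
  tailless: (242 − 246)² / 246 = 0.0650
  tailed: (127 − 123)² / 123 = 0.1301
χ² = 0.0650 + 0.1301 = 0.1951 ≈ 0.195
Degrees of freedom = 2 − 1 = 1; critical value at α = 0.1 is 2.706.
Since 0.195 < 2.706, we fail to reject the null hypothesis — the data are consistent with the 2:1 ratio.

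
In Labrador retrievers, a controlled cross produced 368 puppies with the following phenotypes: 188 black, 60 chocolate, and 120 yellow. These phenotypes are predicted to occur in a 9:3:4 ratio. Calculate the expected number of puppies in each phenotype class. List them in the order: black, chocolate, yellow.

Total ratio parts = 16. Expected numbers out of 368:
  black: 368 × 9/16 = 207
  chocolate: 368 × 3/16 = 69
  yellow: 368 × 4/16 = 92

207, 69, 92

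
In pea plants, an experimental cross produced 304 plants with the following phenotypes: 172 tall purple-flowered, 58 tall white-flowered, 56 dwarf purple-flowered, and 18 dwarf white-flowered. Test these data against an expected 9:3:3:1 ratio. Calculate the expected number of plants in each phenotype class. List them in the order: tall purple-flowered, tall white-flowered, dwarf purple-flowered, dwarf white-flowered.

171, 57, 57, 19

Expected counts for N = 304 under a 9:3:3:1 ratio (total parts = 16):
  tall purple-flowered: 304 × 9/16 = 171
  tall white-flowered: 304 × 3/16 = 57
  dwarf purple-flowered: 304 × 3/16 = 57
  dwarf white-flowered: 304 × 1/16 = 19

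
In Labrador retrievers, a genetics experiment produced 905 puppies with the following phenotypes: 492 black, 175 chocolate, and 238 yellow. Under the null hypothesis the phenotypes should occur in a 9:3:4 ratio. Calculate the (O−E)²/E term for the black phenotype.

0.572

Total ratio parts = 16. Expected numbers out of 905:
  black: 905 × 9/16 = 509.0625
  chocolate: 905 × 3/16 = 169.6875
  yellow: 905 × 4/16 = 226.25
Contribution of black: (492 − 509.0625)² / 509.0625 = 0.5719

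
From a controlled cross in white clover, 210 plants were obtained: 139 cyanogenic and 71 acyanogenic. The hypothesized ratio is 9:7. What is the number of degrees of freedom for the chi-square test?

1

A goodness-of-fit test with 2 phenotype classes has df = 2 − 1 = 1.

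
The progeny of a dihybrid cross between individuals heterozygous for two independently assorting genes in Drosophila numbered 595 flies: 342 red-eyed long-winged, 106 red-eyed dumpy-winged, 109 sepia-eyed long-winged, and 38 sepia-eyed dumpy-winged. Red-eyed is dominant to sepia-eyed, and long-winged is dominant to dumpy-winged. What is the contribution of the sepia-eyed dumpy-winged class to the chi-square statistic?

A dihybrid F₂ with independent assortment and complete dominance at both loci gives a 9:3:3:1 phenotypic ratio.
Under the 9:3:3:1 hypothesis (Σ ratio = 16, N = 595):
  red-eyed long-winged: 595 × 9/16 = 334.6875
  red-eyed dumpy-winged: 595 × 3/16 = 111.5625
  sepia-eyed long-winged: 595 × 3/16 = 111.5625
  sepia-eyed dumpy-winged: 595 × 1/16 = 37.1875
Contribution of sepia-eyed dumpy-winged: (38 − 37.1875)² / 37.1875 = 0.0178

0.018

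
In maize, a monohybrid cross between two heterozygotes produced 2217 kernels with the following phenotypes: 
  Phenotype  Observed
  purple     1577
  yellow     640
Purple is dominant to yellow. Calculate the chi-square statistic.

For a monohybrid cross between heterozygotes with complete dominance, the expected phenotypic ratio is 3:1.
Total ratio parts = 4. Expected numbers out of 2217:
  purple: 2217 × 3/4 = 1662.75
  yellow: 2217 × 1/4 = 554.25
χ² = Σ (O − E)² / E
  purple: (1577 − 1662.75)² / 1662.75 = 4.4222
  yellow: (640 − 554.25)² / 554.25 = 13.2667
χ² = 4.4222 + 13.2667 = 17.6889 ≈ 17.689

17.689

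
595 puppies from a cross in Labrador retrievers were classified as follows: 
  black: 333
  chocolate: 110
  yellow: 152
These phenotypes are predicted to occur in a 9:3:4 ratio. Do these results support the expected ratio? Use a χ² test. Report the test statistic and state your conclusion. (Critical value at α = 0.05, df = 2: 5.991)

0.101; consistent

The 9:3:4 ratio has 16 parts, so with N = 595 the expected counts are:
  black: 595 × 9/16 = 334.6875
  chocolate: 595 × 3/16 = 111.5625
  yellow: 595 × 4/16 = 148.75
χ² = Σ (O − E)² / E
  black: (333 − 334.6875)² / 334.6875 = 0.0085
  chocolate: (110 − 111.5625)² / 111.5625 = 0.0219
  yellow: (152 − 148.75)² / 148.75 = 0.0710
χ² = 0.0085 + 0.0219 + 0.0710 = 0.1014 ≈ 0.101
Degrees of freedom = 3 − 1 = 2; critical value at α = 0.05 is 5.991.
Since 0.101 < 5.991, we fail to reject the null hypothesis — the data are consistent with the 9:3:4 ratio.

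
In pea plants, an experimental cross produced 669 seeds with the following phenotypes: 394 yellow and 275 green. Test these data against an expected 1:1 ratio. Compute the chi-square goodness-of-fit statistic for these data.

Expected counts for N = 669 under a 1:1 ratio (total parts = 2):
  yellow: 669 × 1/2 = 334.5
  green: 669 × 1/2 = 334.5
χ² = Σ (O − E)² / E
  yellow: (394 − 334.5)² / 334.5 = 10.5837
  green: (275 − 334.5)² / 334.5 = 10.5837
χ² = 10.5837 + 10.5837 = 21.1674 ≈ 21.167

21.167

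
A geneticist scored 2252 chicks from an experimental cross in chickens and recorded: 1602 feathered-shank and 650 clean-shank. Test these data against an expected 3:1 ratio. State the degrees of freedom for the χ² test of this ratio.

1

A goodness-of-fit test with 2 phenotype classes has df = 2 − 1 = 1.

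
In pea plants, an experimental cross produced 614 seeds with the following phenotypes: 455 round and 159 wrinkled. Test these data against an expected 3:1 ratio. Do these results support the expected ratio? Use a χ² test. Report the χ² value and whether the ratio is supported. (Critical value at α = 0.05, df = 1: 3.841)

The 3:1 ratio has 4 parts, so with N = 614 the expected counts are:
  round: 614 × 3/4 = 460.5
  wrinkled: 614 × 1/4 = 153.5
χ² = Σ (O − E)² / E
  round: (455 − 460.5)² / 460.5 = 0.0657
  wrinkled: (159 − 153.5)² / 153.5 = 0.1971
χ² = 0.0657 + 0.1971 = 0.2628 ≈ 0.263
Degrees of freedom = 2 − 1 = 1; critical value at α = 0.05 is 3.841.
Since 0.263 < 3.841, we fail to reject the null hypothesis — the data are consistent with the 3:1 ratio.

0.263; consistent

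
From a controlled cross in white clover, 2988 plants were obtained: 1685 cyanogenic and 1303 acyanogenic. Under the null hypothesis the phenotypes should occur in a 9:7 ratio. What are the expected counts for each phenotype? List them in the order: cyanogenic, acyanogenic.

1680.75, 1307.25

Under the 9:7 hypothesis (Σ ratio = 16, N = 2988):
  cyanogenic: 2988 × 9/16 = 1680.75
  acyanogenic: 2988 × 7/16 = 1307.25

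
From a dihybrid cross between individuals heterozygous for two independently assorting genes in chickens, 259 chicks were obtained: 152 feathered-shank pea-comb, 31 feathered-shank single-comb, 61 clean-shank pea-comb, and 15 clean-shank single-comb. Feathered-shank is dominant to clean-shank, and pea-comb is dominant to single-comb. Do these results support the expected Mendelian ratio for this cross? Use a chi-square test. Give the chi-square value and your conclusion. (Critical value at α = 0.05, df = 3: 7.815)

A dihybrid F₂ with independent assortment and complete dominance at both loci gives a 9:3:3:1 phenotypic ratio.
Total ratio parts = 16. Expected numbers out of 259:
  feathered-shank pea-comb: 259 × 9/16 = 145.6875
  feathered-shank single-comb: 259 × 3/16 = 48.5625
  clean-shank pea-comb: 259 × 3/16 = 48.5625
  clean-shank single-comb: 259 × 1/16 = 16.1875
χ² = Σ (O − E)² / E
  feathered-shank pea-comb: (152 − 145.6875)² / 145.6875 = 0.2735
  feathered-shank single-comb: (31 − 48.5625)² / 48.5625 = 6.3514
  clean-shank pea-comb: (61 − 48.5625)² / 48.5625 = 3.1854
  clean-shank single-comb: (15 − 16.1875)² / 16.1875 = 0.0871
χ² = 0.2735 + 6.3514 + 3.1854 + 0.0871 = 9.8974 ≈ 9.897
Degrees of freedom = 4 − 1 = 3; critical value at α = 0.05 is 7.815.
Since 9.897 > 7.815, we reject the null hypothesis — the data do not fit the 9:3:3:1 ratio.

9.897; not consistent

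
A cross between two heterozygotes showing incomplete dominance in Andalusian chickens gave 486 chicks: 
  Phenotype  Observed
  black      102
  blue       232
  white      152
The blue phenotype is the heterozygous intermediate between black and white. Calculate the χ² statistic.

With incomplete dominance, a heterozygote × heterozygote cross gives a 1:2:1 phenotypic ratio.
The 1:2:1 ratio has 4 parts, so with N = 486 the expected counts are:
  black: 486 × 1/4 = 121.5
  blue: 486 × 2/4 = 243
  white: 486 × 1/4 = 121.5
χ² = Σ (O − E)² / E
  black: (102 − 121.5)² / 121.5 = 3.1296
  blue: (232 − 243)² / 243 = 0.4979
  white: (152 − 121.5)² / 121.5 = 7.6564
χ² = 3.1296 + 0.4979 + 7.6564 = 11.2839 ≈ 11.284

11.284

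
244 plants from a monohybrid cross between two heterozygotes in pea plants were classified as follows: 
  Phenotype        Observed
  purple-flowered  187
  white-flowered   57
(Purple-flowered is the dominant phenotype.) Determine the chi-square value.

For a monohybrid cross between heterozygotes with complete dominance, the expected phenotypic ratio is 3:1.
Expected counts for N = 244 under a 3:1 ratio (total parts = 4):
  purple-flowered: 244 × 3/4 = 183
  white-flowered: 244 × 1/4 = 61
χ² = Σ (O − E)² / E
  purple-flowered: (187 − 183)² / 183 = 0.0874
  white-flowered: (57 − 61)² / 61 = 0.2623
χ² = 0.0874 + 0.2623 = 0.3497 ≈ 0.350

0.350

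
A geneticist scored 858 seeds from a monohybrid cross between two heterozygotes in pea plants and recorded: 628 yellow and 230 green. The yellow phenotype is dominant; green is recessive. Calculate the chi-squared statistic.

For a monohybrid cross between heterozygotes with complete dominance, the expected phenotypic ratio is 3:1.
Total ratio parts = 4. Expected numbers out of 858:
  yellow: 858 × 3/4 = 643.5
  green: 858 × 1/4 = 214.5
χ² = Σ (O − E)² / E
  yellow: (628 − 643.5)² / 643.5 = 0.3733
  green: (230 − 214.5)² / 214.5 = 1.1200
χ² = 0.3733 + 1.1200 = 1.4933 ≈ 1.493

1.493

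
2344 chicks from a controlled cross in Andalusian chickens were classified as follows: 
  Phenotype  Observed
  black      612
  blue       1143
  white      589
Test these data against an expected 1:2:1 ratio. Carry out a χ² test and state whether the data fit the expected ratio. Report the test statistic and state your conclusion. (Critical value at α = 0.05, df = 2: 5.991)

1.887; consistent

The 1:2:1 ratio has 4 parts, so with N = 2344 the expected counts are:
  black: 2344 × 1/4 = 586
  blue: 2344 × 2/4 = 1172
  white: 2344 × 1/4 = 586
χ² = Σ (O − E)² / E
  black: (612 − 586)² / 586 = 1.1536
  blue: (1143 − 1172)² / 1172 = 0.7176
  white: (589 − 586)² / 586 = 0.0154
χ² = 1.1536 + 0.7176 + 0.0154 = 1.8866 ≈ 1.887
Degrees of freedom = 3 − 1 = 2; critical value at α = 0.05 is 5.991.
Since 1.887 < 5.991, we fail to reject the null hypothesis — the data are consistent with the 1:2:1 ratio.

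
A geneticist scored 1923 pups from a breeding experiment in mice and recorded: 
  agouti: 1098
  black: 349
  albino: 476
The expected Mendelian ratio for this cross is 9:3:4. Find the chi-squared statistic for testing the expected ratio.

0.664

Expected counts for N = 1923 under a 9:3:4 ratio (total parts = 16):
  agouti: 1923 × 9/16 = 1081.6875
  black: 1923 × 3/16 = 360.5625
  albino: 1923 × 4/16 = 480.75
χ² = Σ (O − E)² / E
  agouti: (1098 − 1081.6875)² / 1081.6875 = 0.2460
  black: (349 − 360.5625)² / 360.5625 = 0.3708
  albino: (476 − 480.75)² / 480.75 = 0.0469
χ² = 0.2460 + 0.3708 + 0.0469 = 0.6637 ≈ 0.664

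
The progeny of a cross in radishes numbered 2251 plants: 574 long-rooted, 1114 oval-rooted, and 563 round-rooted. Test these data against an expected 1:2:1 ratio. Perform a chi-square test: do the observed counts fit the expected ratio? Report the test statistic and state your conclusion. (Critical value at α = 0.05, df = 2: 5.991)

Total ratio parts = 4. Expected numbers out of 2251:
  long-rooted: 2251 × 1/4 = 562.75
  oval-rooted: 2251 × 2/4 = 1125.5
  round-rooted: 2251 × 1/4 = 562.75
χ² = Σ (O − E)² / E
  long-rooted: (574 − 562.75)² / 562.75 = 0.2249
  oval-rooted: (1114 − 1125.5)² / 1125.5 = 0.1175
  round-rooted: (563 − 562.75)² / 562.75 = 0.0001
χ² = 0.2249 + 0.1175 + 0.0001 = 0.3425 ≈ 0.343
Degrees of freedom = 3 − 1 = 2; critical value at α = 0.05 is 5.991.
Since 0.343 < 5.991, we fail to reject the null hypothesis — the data are consistent with the 1:2:1 ratio.

0.343; consistent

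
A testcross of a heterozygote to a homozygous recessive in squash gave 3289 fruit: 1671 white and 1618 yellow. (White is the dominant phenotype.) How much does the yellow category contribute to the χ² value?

0.427

A testcross of a heterozygote (Aa × aa) gives a 1:1 phenotypic ratio.
Total ratio parts = 2. Expected numbers out of 3289:
  white: 3289 × 1/2 = 1644.5
  yellow: 3289 × 1/2 = 1644.5
Contribution of yellow: (1618 − 1644.5)² / 1644.5 = 0.4270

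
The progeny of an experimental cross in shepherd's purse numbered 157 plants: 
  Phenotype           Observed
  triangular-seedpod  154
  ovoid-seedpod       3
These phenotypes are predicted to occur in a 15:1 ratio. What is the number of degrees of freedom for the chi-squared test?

A goodness-of-fit test with 2 phenotype classes has df = 2 − 1 = 1.

1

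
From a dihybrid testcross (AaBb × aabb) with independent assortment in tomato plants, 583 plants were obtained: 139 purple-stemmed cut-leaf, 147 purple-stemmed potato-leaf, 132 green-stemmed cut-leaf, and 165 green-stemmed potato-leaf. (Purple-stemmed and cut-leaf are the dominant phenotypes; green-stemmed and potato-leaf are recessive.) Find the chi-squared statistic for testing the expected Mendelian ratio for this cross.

A dihybrid testcross with independent assortment gives a 1:1:1:1 ratio.
Total ratio parts = 4. Expected numbers out of 583:
  purple-stemmed cut-leaf: 583 × 1/4 = 145.75
  purple-stemmed potato-leaf: 583 × 1/4 = 145.75
  green-stemmed cut-leaf: 583 × 1/4 = 145.75
  green-stemmed potato-leaf: 583 × 1/4 = 145.75
χ² = Σ (O − E)² / E
  purple-stemmed cut-leaf: (139 − 145.75)² / 145.75 = 0.3126
  purple-stemmed potato-leaf: (147 − 145.75)² / 145.75 = 0.0107
  green-stemmed cut-leaf: (132 − 145.75)² / 145.75 = 1.2972
  green-stemmed potato-leaf: (165 − 145.75)² / 145.75 = 2.5425
χ² = 0.3126 + 0.0107 + 1.2972 + 2.5425 = 4.163

4.163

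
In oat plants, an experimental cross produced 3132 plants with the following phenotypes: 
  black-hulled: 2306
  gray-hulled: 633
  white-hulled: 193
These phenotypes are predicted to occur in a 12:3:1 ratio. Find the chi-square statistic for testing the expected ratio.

Total ratio parts = 16. Expected numbers out of 3132:
  black-hulled: 3132 × 12/16 = 2349
  gray-hulled: 3132 × 3/16 = 587.25
  white-hulled: 3132 × 1/16 = 195.75
χ² = Σ (O − E)² / E
  black-hulled: (2306 − 2349)² / 2349 = 0.7871
  gray-hulled: (633 − 587.25)² / 587.25 = 3.5642
  white-hulled: (193 − 195.75)² / 195.75 = 0.0386
χ² = 0.7871 + 3.5642 + 0.0386 = 4.3899 ≈ 4.390

4.390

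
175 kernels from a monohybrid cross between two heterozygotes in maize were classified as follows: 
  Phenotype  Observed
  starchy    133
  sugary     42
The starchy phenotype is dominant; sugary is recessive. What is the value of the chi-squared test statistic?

0.093

For a monohybrid cross between heterozygotes with complete dominance, the expected phenotypic ratio is 3:1.
The 3:1 ratio has 4 parts, so with N = 175 the expected counts are:
  starchy: 175 × 3/4 = 131.25
  sugary: 175 × 1/4 = 43.75
χ² = Σ (O − E)² / E
  starchy: (133 − 131.25)² / 131.25 = 0.0233
  sugary: (42 − 43.75)² / 43.75 = 0.0700
χ² = 0.0233 + 0.0700 = 0.0933 ≈ 0.093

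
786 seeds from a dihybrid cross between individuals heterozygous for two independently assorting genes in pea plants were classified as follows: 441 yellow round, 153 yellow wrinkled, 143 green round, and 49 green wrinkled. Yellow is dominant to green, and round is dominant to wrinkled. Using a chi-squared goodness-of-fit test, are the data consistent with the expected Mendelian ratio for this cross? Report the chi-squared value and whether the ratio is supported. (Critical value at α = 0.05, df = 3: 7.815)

A dihybrid F₂ with independent assortment and complete dominance at both loci gives a 9:3:3:1 phenotypic ratio.
The 9:3:3:1 ratio has 16 parts, so with N = 786 the expected counts are:
  yellow round: 786 × 9/16 = 442.125
  yellow wrinkled: 786 × 3/16 = 147.375
  green round: 786 × 3/16 = 147.375
  green wrinkled: 786 × 1/16 = 49.125
χ² = Σ (O − E)² / E
  yellow round: (441 − 442.125)² / 442.125 = 0.0029
  yellow wrinkled: (153 − 147.375)² / 147.375 = 0.2147
  green round: (143 − 147.375)² / 147.375 = 0.1299
  green wrinkled: (49 − 49.125)² / 49.125 = 0.0003
χ² = 0.0029 + 0.2147 + 0.1299 + 0.0003 = 0.3478 ≈ 0.348
Degrees of freedom = 4 − 1 = 3; critical value at α = 0.05 is 7.815.
Since 0.348 < 7.815, we fail to reject the null hypothesis — the data are consistent with the 9:3:3:1 ratio.

0.348; consistent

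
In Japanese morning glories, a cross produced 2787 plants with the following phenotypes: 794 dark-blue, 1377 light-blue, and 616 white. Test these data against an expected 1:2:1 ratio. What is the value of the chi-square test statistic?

23.128

Expected counts for N = 2787 under a 1:2:1 ratio (total parts = 4):
  dark-blue: 2787 × 1/4 = 696.75
  light-blue: 2787 × 2/4 = 1393.5
  white: 2787 × 1/4 = 696.75
χ² = Σ (O − E)² / E
  dark-blue: (794 − 696.75)² / 696.75 = 13.5738
  light-blue: (1377 − 1393.5)² / 1393.5 = 0.1954
  white: (616 − 696.75)² / 696.75 = 9.3585
χ² = 13.5738 + 0.1954 + 9.3585 = 23.1277 ≈ 23.128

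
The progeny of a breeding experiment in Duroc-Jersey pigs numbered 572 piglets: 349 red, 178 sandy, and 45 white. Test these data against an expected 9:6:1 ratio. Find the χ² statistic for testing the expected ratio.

10.912

Expected counts for N = 572 under a 9:6:1 ratio (total parts = 16):
  red: 572 × 9/16 = 321.75
  sandy: 572 × 6/16 = 214.5
  white: 572 × 1/16 = 35.75
χ² = Σ (O − E)² / E
  red: (349 − 321.75)² / 321.75 = 2.3079
  sandy: (178 − 214.5)² / 214.5 = 6.2110
  white: (45 − 35.75)² / 35.75 = 2.3934
χ² = 2.3079 + 6.2110 + 2.3934 = 10.9123 ≈ 10.912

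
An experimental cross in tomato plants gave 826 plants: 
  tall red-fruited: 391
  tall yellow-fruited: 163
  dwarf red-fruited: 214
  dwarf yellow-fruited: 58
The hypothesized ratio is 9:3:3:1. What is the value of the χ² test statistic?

Expected counts for N = 826 under a 9:3:3:1 ratio (total parts = 16):
  tall red-fruited: 826 × 9/16 = 464.625
  tall yellow-fruited: 826 × 3/16 = 154.875
  dwarf red-fruited: 826 × 3/16 = 154.875
  dwarf yellow-fruited: 826 × 1/16 = 51.625
χ² = Σ (O − E)² / E
  tall red-fruited: (391 − 464.625)² / 464.625 = 11.6667
  tall yellow-fruited: (163 − 154.875)² / 154.875 = 0.4263
  dwarf red-fruited: (214 − 154.875)² / 154.875 = 22.5715
  dwarf yellow-fruited: (58 − 51.625)² / 51.625 = 0.7872
χ² = 11.6667 + 0.4263 + 22.5715 + 0.7872 = 35.4517 ≈ 35.452

35.452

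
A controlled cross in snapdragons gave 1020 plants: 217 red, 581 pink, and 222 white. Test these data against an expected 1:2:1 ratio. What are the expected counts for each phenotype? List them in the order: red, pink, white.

255, 510, 255

Total ratio parts = 4. Expected numbers out of 1020:
  red: 1020 × 1/4 = 255
  pink: 1020 × 2/4 = 510
  white: 1020 × 1/4 = 255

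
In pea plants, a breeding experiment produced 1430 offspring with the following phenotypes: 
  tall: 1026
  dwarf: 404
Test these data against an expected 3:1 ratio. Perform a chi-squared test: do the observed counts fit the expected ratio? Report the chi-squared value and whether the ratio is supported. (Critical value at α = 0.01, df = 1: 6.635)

8.064; not consistent

The 3:1 ratio has 4 parts, so with N = 1430 the expected counts are:
  tall: 1430 × 3/4 = 1072.5
  dwarf: 1430 × 1/4 = 357.5
χ² = Σ (O − E)² / E
  tall: (1026 − 1072.5)² / 1072.5 = 2.0161
  dwarf: (404 − 357.5)² / 357.5 = 6.0483
χ² = 2.0161 + 6.0483 = 8.0644 ≈ 8.064
Degrees of freedom = 2 − 1 = 1; critical value at α = 0.01 is 6.635.
Since 8.064 > 6.635, we reject the null hypothesis — the data do not fit the 3:1 ratio.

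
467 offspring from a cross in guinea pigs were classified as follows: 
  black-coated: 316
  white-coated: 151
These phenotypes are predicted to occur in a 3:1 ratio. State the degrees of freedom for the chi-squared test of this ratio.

A goodness-of-fit test with 2 phenotype classes has df = 2 − 1 = 1.

1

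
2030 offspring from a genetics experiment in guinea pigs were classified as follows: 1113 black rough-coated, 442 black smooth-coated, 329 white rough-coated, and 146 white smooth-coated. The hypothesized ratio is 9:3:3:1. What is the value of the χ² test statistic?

Total ratio parts = 16. Expected numbers out of 2030:
  black rough-coated: 2030 × 9/16 = 1141.875
  black smooth-coated: 2030 × 3/16 = 380.625
  white rough-coated: 2030 × 3/16 = 380.625
  white smooth-coated: 2030 × 1/16 = 126.875
χ² = Σ (O − E)² / E
  black rough-coated: (1113 − 1141.875)² / 1141.875 = 0.7302
  black smooth-coated: (442 − 380.625)² / 380.625 = 9.8966
  white rough-coated: (329 − 380.625)² / 380.625 = 7.0020
  white smooth-coated: (146 − 126.875)² / 126.875 = 2.8829
χ² = 0.7302 + 9.8966 + 7.0020 + 2.8829 = 20.5117 ≈ 20.512

20.512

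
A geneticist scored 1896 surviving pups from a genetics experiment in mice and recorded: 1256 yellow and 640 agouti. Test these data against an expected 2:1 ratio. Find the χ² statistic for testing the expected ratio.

0.152

Expected counts for N = 1896 under a 2:1 ratio (total parts = 3):
  yellow: 1896 × 2/3 = 1264
  agouti: 1896 × 1/3 = 632
χ² = Σ (O − E)² / E
  yellow: (1256 − 1264)² / 1264 = 0.0506
  agouti: (640 − 632)² / 632 = 0.1013
χ² = 0.0506 + 0.1013 = 0.1519 ≈ 0.152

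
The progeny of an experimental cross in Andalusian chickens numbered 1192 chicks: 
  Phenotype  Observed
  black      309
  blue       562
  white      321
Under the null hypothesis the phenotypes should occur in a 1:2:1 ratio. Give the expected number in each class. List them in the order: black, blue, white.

298, 596, 298

The 1:2:1 ratio has 4 parts, so with N = 1192 the expected counts are:
  black: 1192 × 1/4 = 298
  blue: 1192 × 2/4 = 596
  white: 1192 × 1/4 = 298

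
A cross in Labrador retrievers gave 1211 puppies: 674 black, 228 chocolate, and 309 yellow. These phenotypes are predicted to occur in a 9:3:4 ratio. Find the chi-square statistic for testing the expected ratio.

0.209

Under the 9:3:4 hypothesis (Σ ratio = 16, N = 1211):
  black: 1211 × 9/16 = 681.1875
  chocolate: 1211 × 3/16 = 227.0625
  yellow: 1211 × 4/16 = 302.75
χ² = Σ (O − E)² / E
  black: (674 − 681.1875)² / 681.1875 = 0.0758
  chocolate: (228 − 227.0625)² / 227.0625 = 0.0039
  yellow: (309 − 302.75)² / 302.75 = 0.1290
χ² = 0.0758 + 0.0039 + 0.1290 = 0.2087 ≈ 0.209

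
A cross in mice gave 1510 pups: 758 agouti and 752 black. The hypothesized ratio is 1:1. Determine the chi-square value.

0.024

The 1:1 ratio has 2 parts, so with N = 1510 the expected counts are:
  agouti: 1510 × 1/2 = 755
  black: 1510 × 1/2 = 755
χ² = Σ (O − E)² / E
  agouti: (758 − 755)² / 755 = 0.0119
  black: (752 − 755)² / 755 = 0.0119
χ² = 0.0119 + 0.0119 = 0.0238 ≈ 0.024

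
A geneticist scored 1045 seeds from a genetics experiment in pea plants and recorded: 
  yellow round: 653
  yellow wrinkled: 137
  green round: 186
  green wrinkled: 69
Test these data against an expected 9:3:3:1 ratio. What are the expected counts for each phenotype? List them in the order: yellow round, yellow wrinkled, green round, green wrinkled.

Total ratio parts = 16. Expected numbers out of 1045:
  yellow round: 1045 × 9/16 = 587.8125
  yellow wrinkled: 1045 × 3/16 = 195.9375
  green round: 1045 × 3/16 = 195.9375
  green wrinkled: 1045 × 1/16 = 65.3125

587.8125, 195.9375, 195.9375, 65.3125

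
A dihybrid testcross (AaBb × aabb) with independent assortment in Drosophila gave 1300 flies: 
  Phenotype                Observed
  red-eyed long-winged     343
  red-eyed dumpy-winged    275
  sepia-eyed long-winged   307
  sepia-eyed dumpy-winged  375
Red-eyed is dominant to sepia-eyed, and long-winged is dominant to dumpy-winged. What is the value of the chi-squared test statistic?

A dihybrid testcross with independent assortment gives a 1:1:1:1 ratio.
Expected counts for N = 1300 under a 1:1:1:1 ratio (total parts = 4):
  red-eyed long-winged: 1300 × 1/4 = 325
  red-eyed dumpy-winged: 1300 × 1/4 = 325
  sepia-eyed long-winged: 1300 × 1/4 = 325
  sepia-eyed dumpy-winged: 1300 × 1/4 = 325
χ² = Σ (O − E)² / E
  red-eyed long-winged: (343 − 325)² / 325 = 0.9969
  red-eyed dumpy-winged: (275 − 325)² / 325 = 7.6923
  sepia-eyed long-winged: (307 − 325)² / 325 = 0.9969
  sepia-eyed dumpy-winged: (375 − 325)² / 325 = 7.6923
χ² = 0.9969 + 7.6923 + 0.9969 + 7.6923 = 17.3784 ≈ 17.378

17.378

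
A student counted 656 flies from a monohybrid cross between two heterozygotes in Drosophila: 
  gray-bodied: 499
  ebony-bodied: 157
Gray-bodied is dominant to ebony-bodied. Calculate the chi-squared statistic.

0.398

For a monohybrid cross between heterozygotes with complete dominance, the expected phenotypic ratio is 3:1.
Expected counts for N = 656 under a 3:1 ratio (total parts = 4):
  gray-bodied: 656 × 3/4 = 492
  ebony-bodied: 656 × 1/4 = 164
χ² = Σ (O − E)² / E
  gray-bodied: (499 − 492)² / 492 = 0.0996
  ebony-bodied: (157 − 164)² / 164 = 0.2988
χ² = 0.0996 + 0.2988 = 0.3984 ≈ 0.398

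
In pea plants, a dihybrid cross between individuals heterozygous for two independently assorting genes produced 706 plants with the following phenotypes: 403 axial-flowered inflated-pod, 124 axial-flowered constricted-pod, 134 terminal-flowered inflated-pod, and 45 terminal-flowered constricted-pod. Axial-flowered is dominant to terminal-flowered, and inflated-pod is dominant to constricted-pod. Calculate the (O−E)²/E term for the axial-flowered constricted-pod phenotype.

A dihybrid F₂ with independent assortment and complete dominance at both loci gives a 9:3:3:1 phenotypic ratio.
Under the 9:3:3:1 hypothesis (Σ ratio = 16, N = 706):
  axial-flowered inflated-pod: 706 × 9/16 = 397.125
  axial-flowered constricted-pod: 706 × 3/16 = 132.375
  terminal-flowered inflated-pod: 706 × 3/16 = 132.375
  terminal-flowered constricted-pod: 706 × 1/16 = 44.125
Contribution of axial-flowered constricted-pod: (124 − 132.375)² / 132.375 = 0.5299

0.530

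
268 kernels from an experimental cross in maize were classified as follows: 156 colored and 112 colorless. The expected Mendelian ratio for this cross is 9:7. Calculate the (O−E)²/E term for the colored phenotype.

0.183

Total ratio parts = 16. Expected numbers out of 268:
  colored: 268 × 9/16 = 150.75
  colorless: 268 × 7/16 = 117.25
Contribution of colored: (156 − 150.75)² / 150.75 = 0.1828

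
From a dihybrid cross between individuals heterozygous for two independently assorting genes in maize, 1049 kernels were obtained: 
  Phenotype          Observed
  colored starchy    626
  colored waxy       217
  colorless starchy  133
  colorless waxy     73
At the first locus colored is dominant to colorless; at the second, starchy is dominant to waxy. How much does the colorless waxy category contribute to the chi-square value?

A dihybrid F₂ with independent assortment and complete dominance at both loci gives a 9:3:3:1 phenotypic ratio.
The 9:3:3:1 ratio has 16 parts, so with N = 1049 the expected counts are:
  colored starchy: 1049 × 9/16 = 590.0625
  colored waxy: 1049 × 3/16 = 196.6875
  colorless starchy: 1049 × 3/16 = 196.6875
  colorless waxy: 1049 × 1/16 = 65.5625
Contribution of colorless waxy: (73 − 65.5625)² / 65.5625 = 0.8437

0.844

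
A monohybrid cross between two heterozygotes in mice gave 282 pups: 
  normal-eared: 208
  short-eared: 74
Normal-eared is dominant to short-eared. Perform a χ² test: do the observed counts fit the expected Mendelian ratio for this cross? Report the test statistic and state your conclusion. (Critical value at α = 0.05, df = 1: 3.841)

0.232; consistent

For a monohybrid cross between heterozygotes with complete dominance, the expected phenotypic ratio is 3:1.
Expected counts for N = 282 under a 3:1 ratio (total parts = 4):
  normal-eared: 282 × 3/4 = 211.5
  short-eared: 282 × 1/4 = 70.5
χ² = Σ (O − E)² / E
  normal-eared: (208 − 211.5)² / 211.5 = 0.0579
  short-eared: (74 − 70.5)² / 70.5 = 0.1738
χ² = 0.0579 + 0.1738 = 0.2317 ≈ 0.232
Degrees of freedom = 2 − 1 = 1; critical value at α = 0.05 is 3.841.
Since 0.232 < 3.841, we fail to reject the null hypothesis — the data are consistent with the 3:1 ratio.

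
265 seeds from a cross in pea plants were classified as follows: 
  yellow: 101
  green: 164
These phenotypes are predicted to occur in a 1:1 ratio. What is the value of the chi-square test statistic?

Total ratio parts = 2. Expected numbers out of 265:
  yellow: 265 × 1/2 = 132.5
  green: 265 × 1/2 = 132.5
χ² = Σ (O − E)² / E
  yellow: (101 − 132.5)² / 132.5 = 7.4887
  green: (164 − 132.5)² / 132.5 = 7.4887
χ² = 7.4887 + 7.4887 = 14.9774 ≈ 14.977

14.977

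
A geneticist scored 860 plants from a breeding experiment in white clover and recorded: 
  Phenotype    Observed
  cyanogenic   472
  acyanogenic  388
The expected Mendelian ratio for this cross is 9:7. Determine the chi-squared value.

0.652

The 9:7 ratio has 16 parts, so with N = 860 the expected counts are:
  cyanogenic: 860 × 9/16 = 483.75
  acyanogenic: 860 × 7/16 = 376.25
χ² = Σ (O − E)² / E
  cyanogenic: (472 − 483.75)² / 483.75 = 0.2854
  acyanogenic: (388 − 376.25)² / 376.25 = 0.3669
χ² = 0.2854 + 0.3669 = 0.6523 ≈ 0.652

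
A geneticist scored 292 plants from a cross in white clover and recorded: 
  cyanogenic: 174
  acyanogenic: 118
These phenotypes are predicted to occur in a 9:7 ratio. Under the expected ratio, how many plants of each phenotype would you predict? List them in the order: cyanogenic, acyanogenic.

The 9:7 ratio has 16 parts, so with N = 292 the expected counts are:
  cyanogenic: 292 × 9/16 = 164.25
  acyanogenic: 292 × 7/16 = 127.75

164.25, 127.75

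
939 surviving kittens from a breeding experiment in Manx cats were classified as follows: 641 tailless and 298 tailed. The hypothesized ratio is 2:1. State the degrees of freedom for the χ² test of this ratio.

1

A goodness-of-fit test with 2 phenotype classes has df = 2 − 1 = 1.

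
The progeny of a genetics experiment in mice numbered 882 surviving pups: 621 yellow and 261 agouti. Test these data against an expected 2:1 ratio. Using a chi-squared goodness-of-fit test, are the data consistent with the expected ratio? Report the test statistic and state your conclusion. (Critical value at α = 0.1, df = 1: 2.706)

5.556; not consistent

Total ratio parts = 3. Expected numbers out of 882:
  yellow: 882 × 2/3 = 588
  agouti: 882 × 1/3 = 294
χ² = Σ (O − E)² / E
  yellow: (621 − 588)² / 588 = 1.8520
  agouti: (261 − 294)² / 294 = 3.7041
χ² = 1.8520 + 3.7041 = 5.5561 ≈ 5.556
Degrees of freedom = 2 − 1 = 1; critical value at α = 0.1 is 2.706.
Since 5.556 > 2.706, we reject the null hypothesis — the data do not fit the 2:1 ratio.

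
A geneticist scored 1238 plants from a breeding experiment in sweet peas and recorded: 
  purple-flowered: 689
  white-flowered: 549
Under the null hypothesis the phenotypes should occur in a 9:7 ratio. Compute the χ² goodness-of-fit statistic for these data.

The 9:7 ratio has 16 parts, so with N = 1238 the expected counts are:
  purple-flowered: 1238 × 9/16 = 696.375
  white-flowered: 1238 × 7/16 = 541.625
χ² = Σ (O − E)² / E
  purple-flowered: (689 − 696.375)² / 696.375 = 0.0781
  white-flowered: (549 − 541.625)² / 541.625 = 0.1004
χ² = 0.0781 + 0.1004 = 0.1785 ≈ 0.179

0.179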